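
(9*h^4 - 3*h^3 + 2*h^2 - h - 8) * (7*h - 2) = 63*h^5 - 39*h^4 + 20*h^3 - 11*h^2 - 54*h + 16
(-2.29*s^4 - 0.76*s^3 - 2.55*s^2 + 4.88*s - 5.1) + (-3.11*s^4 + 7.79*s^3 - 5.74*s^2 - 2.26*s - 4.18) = -5.4*s^4 + 7.03*s^3 - 8.29*s^2 + 2.62*s - 9.28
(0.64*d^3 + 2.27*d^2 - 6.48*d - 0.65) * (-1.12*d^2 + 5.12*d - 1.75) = -0.7168*d^5 + 0.7344*d^4 + 17.76*d^3 - 36.4221*d^2 + 8.012*d + 1.1375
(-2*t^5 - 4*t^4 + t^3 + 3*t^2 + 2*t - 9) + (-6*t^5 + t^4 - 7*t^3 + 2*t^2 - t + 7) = -8*t^5 - 3*t^4 - 6*t^3 + 5*t^2 + t - 2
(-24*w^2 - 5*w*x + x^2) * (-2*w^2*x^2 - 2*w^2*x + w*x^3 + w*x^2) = 48*w^4*x^2 + 48*w^4*x - 14*w^3*x^3 - 14*w^3*x^2 - 7*w^2*x^4 - 7*w^2*x^3 + w*x^5 + w*x^4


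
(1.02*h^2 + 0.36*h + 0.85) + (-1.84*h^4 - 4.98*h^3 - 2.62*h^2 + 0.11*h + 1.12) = -1.84*h^4 - 4.98*h^3 - 1.6*h^2 + 0.47*h + 1.97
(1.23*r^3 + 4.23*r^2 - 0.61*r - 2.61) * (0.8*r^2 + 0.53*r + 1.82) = 0.984*r^5 + 4.0359*r^4 + 3.9925*r^3 + 5.2873*r^2 - 2.4935*r - 4.7502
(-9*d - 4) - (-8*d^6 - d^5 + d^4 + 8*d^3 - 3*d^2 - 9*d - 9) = 8*d^6 + d^5 - d^4 - 8*d^3 + 3*d^2 + 5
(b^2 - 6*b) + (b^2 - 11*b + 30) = 2*b^2 - 17*b + 30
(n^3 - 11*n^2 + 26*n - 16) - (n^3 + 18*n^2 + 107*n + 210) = -29*n^2 - 81*n - 226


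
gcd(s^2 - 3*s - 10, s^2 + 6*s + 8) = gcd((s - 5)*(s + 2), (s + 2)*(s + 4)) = s + 2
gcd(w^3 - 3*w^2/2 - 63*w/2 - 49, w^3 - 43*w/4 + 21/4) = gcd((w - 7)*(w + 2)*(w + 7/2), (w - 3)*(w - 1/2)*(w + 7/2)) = w + 7/2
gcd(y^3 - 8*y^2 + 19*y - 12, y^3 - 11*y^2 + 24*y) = y - 3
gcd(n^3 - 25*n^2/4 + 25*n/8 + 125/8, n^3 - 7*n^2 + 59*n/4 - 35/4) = n - 5/2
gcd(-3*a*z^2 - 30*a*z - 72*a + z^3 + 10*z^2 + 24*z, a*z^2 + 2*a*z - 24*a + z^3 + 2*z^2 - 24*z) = z + 6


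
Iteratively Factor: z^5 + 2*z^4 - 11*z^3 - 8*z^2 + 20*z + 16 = (z - 2)*(z^4 + 4*z^3 - 3*z^2 - 14*z - 8) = (z - 2)^2*(z^3 + 6*z^2 + 9*z + 4) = (z - 2)^2*(z + 1)*(z^2 + 5*z + 4) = (z - 2)^2*(z + 1)^2*(z + 4)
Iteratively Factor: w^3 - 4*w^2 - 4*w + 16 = (w - 2)*(w^2 - 2*w - 8) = (w - 4)*(w - 2)*(w + 2)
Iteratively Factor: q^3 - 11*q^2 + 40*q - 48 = (q - 4)*(q^2 - 7*q + 12) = (q - 4)*(q - 3)*(q - 4)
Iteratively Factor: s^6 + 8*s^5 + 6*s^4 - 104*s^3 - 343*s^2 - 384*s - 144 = (s + 4)*(s^5 + 4*s^4 - 10*s^3 - 64*s^2 - 87*s - 36) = (s + 3)*(s + 4)*(s^4 + s^3 - 13*s^2 - 25*s - 12) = (s - 4)*(s + 3)*(s + 4)*(s^3 + 5*s^2 + 7*s + 3) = (s - 4)*(s + 3)^2*(s + 4)*(s^2 + 2*s + 1) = (s - 4)*(s + 1)*(s + 3)^2*(s + 4)*(s + 1)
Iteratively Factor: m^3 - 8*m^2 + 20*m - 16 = (m - 2)*(m^2 - 6*m + 8) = (m - 4)*(m - 2)*(m - 2)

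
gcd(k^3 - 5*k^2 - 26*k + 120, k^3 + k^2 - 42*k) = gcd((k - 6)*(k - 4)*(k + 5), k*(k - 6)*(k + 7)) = k - 6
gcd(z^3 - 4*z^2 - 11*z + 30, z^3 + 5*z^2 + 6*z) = z + 3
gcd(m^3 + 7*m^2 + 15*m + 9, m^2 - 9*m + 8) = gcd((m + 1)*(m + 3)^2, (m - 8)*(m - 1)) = 1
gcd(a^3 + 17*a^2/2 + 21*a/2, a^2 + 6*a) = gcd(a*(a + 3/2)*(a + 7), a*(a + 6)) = a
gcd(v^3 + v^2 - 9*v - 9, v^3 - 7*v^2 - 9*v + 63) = v^2 - 9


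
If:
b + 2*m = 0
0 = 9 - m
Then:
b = -18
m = 9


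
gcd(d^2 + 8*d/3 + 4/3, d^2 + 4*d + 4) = d + 2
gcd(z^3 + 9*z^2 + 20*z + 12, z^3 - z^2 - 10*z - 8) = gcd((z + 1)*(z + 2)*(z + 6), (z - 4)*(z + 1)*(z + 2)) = z^2 + 3*z + 2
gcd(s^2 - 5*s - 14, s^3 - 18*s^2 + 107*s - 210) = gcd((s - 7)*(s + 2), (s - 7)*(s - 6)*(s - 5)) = s - 7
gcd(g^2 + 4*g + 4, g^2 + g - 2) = g + 2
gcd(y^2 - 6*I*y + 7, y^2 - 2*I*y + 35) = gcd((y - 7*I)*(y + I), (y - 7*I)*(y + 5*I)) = y - 7*I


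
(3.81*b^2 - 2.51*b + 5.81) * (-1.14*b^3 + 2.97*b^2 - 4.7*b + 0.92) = -4.3434*b^5 + 14.1771*b^4 - 31.9851*b^3 + 32.5579*b^2 - 29.6162*b + 5.3452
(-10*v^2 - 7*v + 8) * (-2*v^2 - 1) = 20*v^4 + 14*v^3 - 6*v^2 + 7*v - 8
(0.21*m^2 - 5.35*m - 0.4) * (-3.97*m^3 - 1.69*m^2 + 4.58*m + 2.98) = -0.8337*m^5 + 20.8846*m^4 + 11.5913*m^3 - 23.2012*m^2 - 17.775*m - 1.192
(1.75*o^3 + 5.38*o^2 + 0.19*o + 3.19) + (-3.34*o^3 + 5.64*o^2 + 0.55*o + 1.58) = -1.59*o^3 + 11.02*o^2 + 0.74*o + 4.77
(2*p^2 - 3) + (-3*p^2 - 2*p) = -p^2 - 2*p - 3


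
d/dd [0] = 0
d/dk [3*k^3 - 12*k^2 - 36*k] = 9*k^2 - 24*k - 36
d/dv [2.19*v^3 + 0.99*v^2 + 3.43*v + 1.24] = 6.57*v^2 + 1.98*v + 3.43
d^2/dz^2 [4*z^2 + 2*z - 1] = 8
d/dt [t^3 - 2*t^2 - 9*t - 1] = 3*t^2 - 4*t - 9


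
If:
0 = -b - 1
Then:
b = -1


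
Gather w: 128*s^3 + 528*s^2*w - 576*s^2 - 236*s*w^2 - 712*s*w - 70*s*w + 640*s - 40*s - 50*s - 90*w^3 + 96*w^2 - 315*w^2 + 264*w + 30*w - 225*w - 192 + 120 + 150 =128*s^3 - 576*s^2 + 550*s - 90*w^3 + w^2*(-236*s - 219) + w*(528*s^2 - 782*s + 69) + 78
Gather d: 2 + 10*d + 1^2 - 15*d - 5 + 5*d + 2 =0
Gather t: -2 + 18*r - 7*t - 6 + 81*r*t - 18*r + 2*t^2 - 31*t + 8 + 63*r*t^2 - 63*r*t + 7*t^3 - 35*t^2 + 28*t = 7*t^3 + t^2*(63*r - 33) + t*(18*r - 10)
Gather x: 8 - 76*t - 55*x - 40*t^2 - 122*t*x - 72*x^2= -40*t^2 - 76*t - 72*x^2 + x*(-122*t - 55) + 8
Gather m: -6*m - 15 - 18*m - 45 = -24*m - 60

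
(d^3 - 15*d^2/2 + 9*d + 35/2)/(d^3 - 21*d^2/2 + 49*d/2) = (d^2 - 4*d - 5)/(d*(d - 7))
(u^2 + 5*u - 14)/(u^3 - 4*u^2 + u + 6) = (u + 7)/(u^2 - 2*u - 3)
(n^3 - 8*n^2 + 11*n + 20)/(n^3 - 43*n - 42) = (n^2 - 9*n + 20)/(n^2 - n - 42)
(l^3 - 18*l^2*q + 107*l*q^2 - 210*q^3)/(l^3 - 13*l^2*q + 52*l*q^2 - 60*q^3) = (-l + 7*q)/(-l + 2*q)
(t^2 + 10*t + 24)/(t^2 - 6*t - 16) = (t^2 + 10*t + 24)/(t^2 - 6*t - 16)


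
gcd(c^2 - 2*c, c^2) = c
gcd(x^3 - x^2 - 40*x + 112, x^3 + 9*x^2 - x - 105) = x + 7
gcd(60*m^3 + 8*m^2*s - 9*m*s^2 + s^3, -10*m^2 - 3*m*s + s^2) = -10*m^2 - 3*m*s + s^2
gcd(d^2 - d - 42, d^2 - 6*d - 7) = d - 7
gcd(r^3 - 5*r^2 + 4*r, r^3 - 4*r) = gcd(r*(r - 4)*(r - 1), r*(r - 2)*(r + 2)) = r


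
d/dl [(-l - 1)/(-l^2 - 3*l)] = (l*(l + 3) - (l + 1)*(2*l + 3))/(l^2*(l + 3)^2)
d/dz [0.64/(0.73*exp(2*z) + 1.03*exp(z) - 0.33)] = (-0.9344*exp(z) - 0.6592)*exp(z)/(0.73*exp(2*z) + 1.03*exp(z) - 0.33)^2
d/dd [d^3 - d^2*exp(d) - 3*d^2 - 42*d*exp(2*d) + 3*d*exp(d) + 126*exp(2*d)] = -d^2*exp(d) + 3*d^2 - 84*d*exp(2*d) + d*exp(d) - 6*d + 210*exp(2*d) + 3*exp(d)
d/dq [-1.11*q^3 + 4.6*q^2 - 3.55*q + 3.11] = -3.33*q^2 + 9.2*q - 3.55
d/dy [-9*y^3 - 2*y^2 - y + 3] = -27*y^2 - 4*y - 1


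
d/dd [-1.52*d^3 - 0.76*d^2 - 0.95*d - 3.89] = -4.56*d^2 - 1.52*d - 0.95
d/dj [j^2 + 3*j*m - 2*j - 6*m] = 2*j + 3*m - 2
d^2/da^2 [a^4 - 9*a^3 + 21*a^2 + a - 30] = 12*a^2 - 54*a + 42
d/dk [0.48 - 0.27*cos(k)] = 0.27*sin(k)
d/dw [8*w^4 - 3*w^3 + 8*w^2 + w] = 32*w^3 - 9*w^2 + 16*w + 1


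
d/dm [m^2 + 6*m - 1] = 2*m + 6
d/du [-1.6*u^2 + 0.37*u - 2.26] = 0.37 - 3.2*u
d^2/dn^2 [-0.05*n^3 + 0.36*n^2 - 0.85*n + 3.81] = 0.72 - 0.3*n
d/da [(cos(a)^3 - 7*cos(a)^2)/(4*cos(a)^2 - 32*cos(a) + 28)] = (2 - cos(a))*sin(a)*cos(a)/(4*(cos(a) - 1)^2)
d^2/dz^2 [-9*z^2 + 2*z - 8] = -18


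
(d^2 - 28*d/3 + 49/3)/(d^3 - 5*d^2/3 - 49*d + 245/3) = (3*d - 7)/(3*d^2 + 16*d - 35)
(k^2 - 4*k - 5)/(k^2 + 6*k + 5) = (k - 5)/(k + 5)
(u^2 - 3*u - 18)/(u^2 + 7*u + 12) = (u - 6)/(u + 4)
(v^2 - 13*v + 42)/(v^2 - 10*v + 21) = (v - 6)/(v - 3)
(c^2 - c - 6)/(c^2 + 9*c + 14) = (c - 3)/(c + 7)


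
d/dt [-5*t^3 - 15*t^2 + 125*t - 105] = -15*t^2 - 30*t + 125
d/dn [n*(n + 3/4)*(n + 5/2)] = 3*n^2 + 13*n/2 + 15/8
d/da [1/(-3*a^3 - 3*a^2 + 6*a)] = (3*a^2 + 2*a - 2)/(3*a^2*(a^2 + a - 2)^2)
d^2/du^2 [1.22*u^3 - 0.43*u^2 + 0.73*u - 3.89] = 7.32*u - 0.86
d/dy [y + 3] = 1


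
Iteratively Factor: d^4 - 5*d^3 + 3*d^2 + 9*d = (d)*(d^3 - 5*d^2 + 3*d + 9) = d*(d - 3)*(d^2 - 2*d - 3) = d*(d - 3)^2*(d + 1)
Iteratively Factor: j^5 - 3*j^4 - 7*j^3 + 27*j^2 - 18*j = (j + 3)*(j^4 - 6*j^3 + 11*j^2 - 6*j) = (j - 2)*(j + 3)*(j^3 - 4*j^2 + 3*j) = (j - 2)*(j - 1)*(j + 3)*(j^2 - 3*j) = (j - 3)*(j - 2)*(j - 1)*(j + 3)*(j)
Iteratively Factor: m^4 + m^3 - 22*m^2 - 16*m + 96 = (m + 3)*(m^3 - 2*m^2 - 16*m + 32) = (m + 3)*(m + 4)*(m^2 - 6*m + 8) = (m - 2)*(m + 3)*(m + 4)*(m - 4)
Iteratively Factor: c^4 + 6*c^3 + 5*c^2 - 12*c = (c)*(c^3 + 6*c^2 + 5*c - 12) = c*(c - 1)*(c^2 + 7*c + 12) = c*(c - 1)*(c + 4)*(c + 3)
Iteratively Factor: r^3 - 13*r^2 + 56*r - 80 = (r - 4)*(r^2 - 9*r + 20) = (r - 5)*(r - 4)*(r - 4)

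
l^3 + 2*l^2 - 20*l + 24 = (l - 2)^2*(l + 6)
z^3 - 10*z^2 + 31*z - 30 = (z - 5)*(z - 3)*(z - 2)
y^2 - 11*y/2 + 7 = (y - 7/2)*(y - 2)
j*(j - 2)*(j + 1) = j^3 - j^2 - 2*j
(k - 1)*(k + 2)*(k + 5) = k^3 + 6*k^2 + 3*k - 10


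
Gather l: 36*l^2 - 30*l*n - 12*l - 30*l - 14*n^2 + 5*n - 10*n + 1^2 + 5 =36*l^2 + l*(-30*n - 42) - 14*n^2 - 5*n + 6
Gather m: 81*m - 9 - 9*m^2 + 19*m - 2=-9*m^2 + 100*m - 11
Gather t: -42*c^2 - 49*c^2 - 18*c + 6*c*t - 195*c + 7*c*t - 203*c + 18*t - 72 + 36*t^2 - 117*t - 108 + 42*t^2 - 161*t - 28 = -91*c^2 - 416*c + 78*t^2 + t*(13*c - 260) - 208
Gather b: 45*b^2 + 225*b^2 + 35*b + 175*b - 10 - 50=270*b^2 + 210*b - 60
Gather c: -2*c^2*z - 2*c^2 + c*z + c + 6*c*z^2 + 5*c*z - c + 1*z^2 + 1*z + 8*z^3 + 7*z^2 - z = c^2*(-2*z - 2) + c*(6*z^2 + 6*z) + 8*z^3 + 8*z^2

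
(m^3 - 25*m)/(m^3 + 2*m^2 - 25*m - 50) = m/(m + 2)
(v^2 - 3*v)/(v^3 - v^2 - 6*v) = 1/(v + 2)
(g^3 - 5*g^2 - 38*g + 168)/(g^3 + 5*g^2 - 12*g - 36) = (g^2 - 11*g + 28)/(g^2 - g - 6)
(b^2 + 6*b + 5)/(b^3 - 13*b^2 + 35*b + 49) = (b + 5)/(b^2 - 14*b + 49)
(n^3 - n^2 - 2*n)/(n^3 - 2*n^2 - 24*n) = (-n^2 + n + 2)/(-n^2 + 2*n + 24)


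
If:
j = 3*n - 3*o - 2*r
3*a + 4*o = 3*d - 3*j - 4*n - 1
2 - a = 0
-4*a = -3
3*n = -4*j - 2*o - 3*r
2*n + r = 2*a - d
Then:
No Solution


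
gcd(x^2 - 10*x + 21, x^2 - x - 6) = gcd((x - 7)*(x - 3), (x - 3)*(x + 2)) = x - 3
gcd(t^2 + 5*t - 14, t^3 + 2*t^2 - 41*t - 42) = t + 7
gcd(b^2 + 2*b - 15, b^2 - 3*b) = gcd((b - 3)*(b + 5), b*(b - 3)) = b - 3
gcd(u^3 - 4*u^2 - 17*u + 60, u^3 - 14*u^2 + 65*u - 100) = u - 5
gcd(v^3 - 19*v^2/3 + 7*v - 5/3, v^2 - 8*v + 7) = v - 1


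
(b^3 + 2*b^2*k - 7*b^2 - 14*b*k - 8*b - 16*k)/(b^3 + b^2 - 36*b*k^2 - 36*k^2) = (b^2 + 2*b*k - 8*b - 16*k)/(b^2 - 36*k^2)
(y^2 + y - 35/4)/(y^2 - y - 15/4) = (2*y + 7)/(2*y + 3)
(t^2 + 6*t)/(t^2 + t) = (t + 6)/(t + 1)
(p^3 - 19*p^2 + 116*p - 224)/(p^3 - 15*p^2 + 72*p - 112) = (p - 8)/(p - 4)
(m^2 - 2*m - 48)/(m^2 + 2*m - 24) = (m - 8)/(m - 4)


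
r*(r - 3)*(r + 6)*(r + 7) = r^4 + 10*r^3 + 3*r^2 - 126*r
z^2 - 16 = (z - 4)*(z + 4)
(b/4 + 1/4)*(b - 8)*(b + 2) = b^3/4 - 5*b^2/4 - 11*b/2 - 4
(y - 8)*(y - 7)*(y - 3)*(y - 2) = y^4 - 20*y^3 + 137*y^2 - 370*y + 336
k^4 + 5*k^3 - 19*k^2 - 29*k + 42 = (k - 3)*(k - 1)*(k + 2)*(k + 7)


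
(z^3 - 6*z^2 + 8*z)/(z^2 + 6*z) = (z^2 - 6*z + 8)/(z + 6)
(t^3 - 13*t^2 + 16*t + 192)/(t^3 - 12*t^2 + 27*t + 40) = (t^2 - 5*t - 24)/(t^2 - 4*t - 5)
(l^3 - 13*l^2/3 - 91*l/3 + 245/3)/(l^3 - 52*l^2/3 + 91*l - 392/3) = (l + 5)/(l - 8)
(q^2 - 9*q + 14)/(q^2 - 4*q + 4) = (q - 7)/(q - 2)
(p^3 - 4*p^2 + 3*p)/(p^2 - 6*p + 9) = p*(p - 1)/(p - 3)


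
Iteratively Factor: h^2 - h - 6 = (h - 3)*(h + 2)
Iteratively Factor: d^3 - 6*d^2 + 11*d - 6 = (d - 3)*(d^2 - 3*d + 2) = (d - 3)*(d - 1)*(d - 2)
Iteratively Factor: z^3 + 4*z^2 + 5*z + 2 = (z + 1)*(z^2 + 3*z + 2) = (z + 1)^2*(z + 2)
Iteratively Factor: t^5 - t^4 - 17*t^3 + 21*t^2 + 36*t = (t - 3)*(t^4 + 2*t^3 - 11*t^2 - 12*t) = (t - 3)*(t + 1)*(t^3 + t^2 - 12*t) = t*(t - 3)*(t + 1)*(t^2 + t - 12) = t*(t - 3)*(t + 1)*(t + 4)*(t - 3)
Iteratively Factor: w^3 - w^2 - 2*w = (w)*(w^2 - w - 2) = w*(w + 1)*(w - 2)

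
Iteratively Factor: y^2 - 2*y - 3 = (y - 3)*(y + 1)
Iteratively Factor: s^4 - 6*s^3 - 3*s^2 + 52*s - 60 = (s - 2)*(s^3 - 4*s^2 - 11*s + 30) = (s - 2)^2*(s^2 - 2*s - 15) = (s - 2)^2*(s + 3)*(s - 5)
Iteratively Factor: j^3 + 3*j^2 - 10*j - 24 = (j + 2)*(j^2 + j - 12) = (j - 3)*(j + 2)*(j + 4)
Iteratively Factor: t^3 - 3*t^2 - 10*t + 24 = (t + 3)*(t^2 - 6*t + 8) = (t - 2)*(t + 3)*(t - 4)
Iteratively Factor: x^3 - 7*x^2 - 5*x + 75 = (x + 3)*(x^2 - 10*x + 25) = (x - 5)*(x + 3)*(x - 5)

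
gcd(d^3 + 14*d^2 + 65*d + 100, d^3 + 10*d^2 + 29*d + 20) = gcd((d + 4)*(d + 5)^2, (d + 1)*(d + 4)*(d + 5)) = d^2 + 9*d + 20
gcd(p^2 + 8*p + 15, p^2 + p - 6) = p + 3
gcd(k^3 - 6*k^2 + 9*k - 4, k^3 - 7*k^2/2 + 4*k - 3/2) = k^2 - 2*k + 1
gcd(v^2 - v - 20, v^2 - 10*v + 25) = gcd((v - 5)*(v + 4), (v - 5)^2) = v - 5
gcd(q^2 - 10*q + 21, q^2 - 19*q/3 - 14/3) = q - 7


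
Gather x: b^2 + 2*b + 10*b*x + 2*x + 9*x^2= b^2 + 2*b + 9*x^2 + x*(10*b + 2)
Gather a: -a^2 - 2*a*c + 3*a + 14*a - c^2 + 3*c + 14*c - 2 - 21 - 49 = -a^2 + a*(17 - 2*c) - c^2 + 17*c - 72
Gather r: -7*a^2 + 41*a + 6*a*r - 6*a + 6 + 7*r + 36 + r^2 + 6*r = -7*a^2 + 35*a + r^2 + r*(6*a + 13) + 42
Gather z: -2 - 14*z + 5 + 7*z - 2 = 1 - 7*z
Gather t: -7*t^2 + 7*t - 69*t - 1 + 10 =-7*t^2 - 62*t + 9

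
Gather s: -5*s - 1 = -5*s - 1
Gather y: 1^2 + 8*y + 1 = 8*y + 2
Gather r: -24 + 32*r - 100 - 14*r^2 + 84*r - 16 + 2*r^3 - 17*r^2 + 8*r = 2*r^3 - 31*r^2 + 124*r - 140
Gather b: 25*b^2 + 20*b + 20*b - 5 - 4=25*b^2 + 40*b - 9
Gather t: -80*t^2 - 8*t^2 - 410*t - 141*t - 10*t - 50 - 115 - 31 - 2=-88*t^2 - 561*t - 198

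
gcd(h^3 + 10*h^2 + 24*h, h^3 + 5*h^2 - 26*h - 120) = h^2 + 10*h + 24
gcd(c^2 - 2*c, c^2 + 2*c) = c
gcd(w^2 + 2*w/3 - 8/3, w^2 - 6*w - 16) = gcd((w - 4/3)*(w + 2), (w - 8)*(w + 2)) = w + 2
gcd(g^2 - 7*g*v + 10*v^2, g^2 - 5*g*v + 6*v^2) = -g + 2*v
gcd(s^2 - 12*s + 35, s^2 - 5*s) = s - 5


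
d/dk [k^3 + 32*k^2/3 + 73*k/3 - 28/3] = 3*k^2 + 64*k/3 + 73/3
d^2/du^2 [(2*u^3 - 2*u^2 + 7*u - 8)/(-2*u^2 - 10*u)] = (-67*u^3 + 24*u^2 + 120*u + 200)/(u^3*(u^3 + 15*u^2 + 75*u + 125))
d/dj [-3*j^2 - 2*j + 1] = -6*j - 2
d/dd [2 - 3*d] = -3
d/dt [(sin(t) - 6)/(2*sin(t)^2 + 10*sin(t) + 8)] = (12*sin(t) + cos(t)^2 + 33)*cos(t)/(2*(sin(t)^2 + 5*sin(t) + 4)^2)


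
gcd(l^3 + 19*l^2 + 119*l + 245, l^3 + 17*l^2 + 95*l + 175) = l^2 + 12*l + 35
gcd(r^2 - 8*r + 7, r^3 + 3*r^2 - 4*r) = r - 1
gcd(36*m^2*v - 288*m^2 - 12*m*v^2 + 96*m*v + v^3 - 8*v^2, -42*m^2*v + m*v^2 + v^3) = -6*m + v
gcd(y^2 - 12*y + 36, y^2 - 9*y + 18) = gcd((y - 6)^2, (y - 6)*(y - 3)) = y - 6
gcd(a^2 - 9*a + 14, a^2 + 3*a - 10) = a - 2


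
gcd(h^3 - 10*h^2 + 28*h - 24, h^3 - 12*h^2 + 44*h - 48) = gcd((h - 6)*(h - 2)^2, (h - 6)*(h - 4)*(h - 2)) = h^2 - 8*h + 12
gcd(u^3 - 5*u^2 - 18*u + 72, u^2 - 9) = u - 3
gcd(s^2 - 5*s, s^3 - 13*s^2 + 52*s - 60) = s - 5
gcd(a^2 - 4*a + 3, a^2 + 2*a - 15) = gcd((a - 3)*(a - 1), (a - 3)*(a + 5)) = a - 3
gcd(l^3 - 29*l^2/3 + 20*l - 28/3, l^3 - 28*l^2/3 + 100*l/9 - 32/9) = l - 2/3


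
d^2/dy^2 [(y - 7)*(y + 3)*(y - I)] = 6*y - 8 - 2*I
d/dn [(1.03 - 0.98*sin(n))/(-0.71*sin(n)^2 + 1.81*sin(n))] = (-0.212386679283294 + 0.446445468697537/sin(n) - 0.569060773480663/sin(n)^2)*cos(n)/(0.153871981929734*sin(n)^2 - 0.784530386740331*sin(n) + 1.0)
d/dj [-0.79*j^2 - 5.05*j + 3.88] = -1.58*j - 5.05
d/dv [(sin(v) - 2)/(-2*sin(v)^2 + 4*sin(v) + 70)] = (sin(v)^2 - 4*sin(v) + 39)*cos(v)/(2*(sin(v) - 7)^2*(sin(v) + 5)^2)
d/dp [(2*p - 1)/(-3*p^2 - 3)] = 2*(p^2 - p - 1)/(3*(p^4 + 2*p^2 + 1))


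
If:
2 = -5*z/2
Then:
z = -4/5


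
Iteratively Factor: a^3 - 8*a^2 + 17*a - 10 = (a - 1)*(a^2 - 7*a + 10) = (a - 2)*(a - 1)*(a - 5)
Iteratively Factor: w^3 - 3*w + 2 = (w - 1)*(w^2 + w - 2) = (w - 1)^2*(w + 2)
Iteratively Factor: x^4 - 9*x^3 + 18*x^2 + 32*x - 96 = (x - 4)*(x^3 - 5*x^2 - 2*x + 24) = (x - 4)*(x - 3)*(x^2 - 2*x - 8) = (x - 4)*(x - 3)*(x + 2)*(x - 4)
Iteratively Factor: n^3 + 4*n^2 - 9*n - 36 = (n + 4)*(n^2 - 9) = (n + 3)*(n + 4)*(n - 3)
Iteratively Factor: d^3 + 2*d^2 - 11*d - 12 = (d - 3)*(d^2 + 5*d + 4) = (d - 3)*(d + 4)*(d + 1)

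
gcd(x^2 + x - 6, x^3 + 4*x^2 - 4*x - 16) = x - 2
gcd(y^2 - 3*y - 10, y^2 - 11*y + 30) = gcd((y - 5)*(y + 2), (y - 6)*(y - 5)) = y - 5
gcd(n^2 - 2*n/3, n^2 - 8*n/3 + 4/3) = n - 2/3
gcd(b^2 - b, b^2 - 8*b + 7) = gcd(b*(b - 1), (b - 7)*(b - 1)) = b - 1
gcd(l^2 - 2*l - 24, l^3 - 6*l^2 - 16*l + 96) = l^2 - 2*l - 24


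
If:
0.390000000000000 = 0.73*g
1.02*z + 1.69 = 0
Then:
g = 0.53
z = -1.66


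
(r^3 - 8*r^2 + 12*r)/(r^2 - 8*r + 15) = r*(r^2 - 8*r + 12)/(r^2 - 8*r + 15)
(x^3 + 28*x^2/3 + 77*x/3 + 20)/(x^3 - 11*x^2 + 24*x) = (3*x^3 + 28*x^2 + 77*x + 60)/(3*x*(x^2 - 11*x + 24))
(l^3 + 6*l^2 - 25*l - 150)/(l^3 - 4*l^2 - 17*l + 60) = (l^2 + 11*l + 30)/(l^2 + l - 12)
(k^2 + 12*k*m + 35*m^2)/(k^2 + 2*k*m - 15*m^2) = (k + 7*m)/(k - 3*m)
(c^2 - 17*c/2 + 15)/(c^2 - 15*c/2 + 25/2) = (c - 6)/(c - 5)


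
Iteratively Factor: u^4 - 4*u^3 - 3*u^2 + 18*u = (u - 3)*(u^3 - u^2 - 6*u) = (u - 3)^2*(u^2 + 2*u) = u*(u - 3)^2*(u + 2)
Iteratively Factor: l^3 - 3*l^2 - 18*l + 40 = (l - 2)*(l^2 - l - 20) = (l - 5)*(l - 2)*(l + 4)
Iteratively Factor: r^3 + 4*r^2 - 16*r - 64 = (r - 4)*(r^2 + 8*r + 16) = (r - 4)*(r + 4)*(r + 4)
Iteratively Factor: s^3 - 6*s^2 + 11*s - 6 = (s - 1)*(s^2 - 5*s + 6) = (s - 3)*(s - 1)*(s - 2)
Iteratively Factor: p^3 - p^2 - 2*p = (p + 1)*(p^2 - 2*p) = p*(p + 1)*(p - 2)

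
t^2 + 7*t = t*(t + 7)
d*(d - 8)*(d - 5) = d^3 - 13*d^2 + 40*d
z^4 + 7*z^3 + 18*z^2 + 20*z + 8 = (z + 1)*(z + 2)^3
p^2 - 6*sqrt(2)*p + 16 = (p - 4*sqrt(2))*(p - 2*sqrt(2))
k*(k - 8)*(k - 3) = k^3 - 11*k^2 + 24*k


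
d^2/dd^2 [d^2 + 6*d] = 2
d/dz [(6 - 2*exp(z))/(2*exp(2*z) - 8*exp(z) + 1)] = (8*(exp(z) - 3)*(exp(z) - 2) - 4*exp(2*z) + 16*exp(z) - 2)*exp(z)/(2*exp(2*z) - 8*exp(z) + 1)^2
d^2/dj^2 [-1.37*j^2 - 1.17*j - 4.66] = -2.74000000000000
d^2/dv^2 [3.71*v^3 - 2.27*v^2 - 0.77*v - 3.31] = 22.26*v - 4.54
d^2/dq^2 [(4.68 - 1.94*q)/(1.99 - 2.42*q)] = -36.1306/(2.42*q - 1.99)^3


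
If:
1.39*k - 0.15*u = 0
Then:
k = 0.107913669064748*u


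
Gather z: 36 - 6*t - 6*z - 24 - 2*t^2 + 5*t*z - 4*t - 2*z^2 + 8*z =-2*t^2 - 10*t - 2*z^2 + z*(5*t + 2) + 12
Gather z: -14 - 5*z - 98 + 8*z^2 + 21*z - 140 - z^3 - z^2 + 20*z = -z^3 + 7*z^2 + 36*z - 252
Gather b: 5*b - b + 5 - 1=4*b + 4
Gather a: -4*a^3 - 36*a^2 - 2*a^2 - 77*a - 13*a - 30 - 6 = -4*a^3 - 38*a^2 - 90*a - 36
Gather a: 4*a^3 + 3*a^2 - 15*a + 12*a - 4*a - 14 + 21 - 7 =4*a^3 + 3*a^2 - 7*a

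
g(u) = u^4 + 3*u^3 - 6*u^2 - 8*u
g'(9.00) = 3529.00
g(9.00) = 8190.00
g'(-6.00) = -476.00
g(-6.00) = 480.00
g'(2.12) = 45.12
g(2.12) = 4.86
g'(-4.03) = -75.28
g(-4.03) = 2.21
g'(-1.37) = 15.05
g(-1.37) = -4.49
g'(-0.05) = -7.38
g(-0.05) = 0.38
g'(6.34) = 1297.04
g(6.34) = 2088.31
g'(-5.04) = -231.00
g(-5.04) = 149.08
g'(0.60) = -11.10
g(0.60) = -6.18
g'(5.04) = 672.23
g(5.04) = 836.58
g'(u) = 4*u^3 + 9*u^2 - 12*u - 8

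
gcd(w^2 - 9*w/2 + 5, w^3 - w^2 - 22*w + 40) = w - 2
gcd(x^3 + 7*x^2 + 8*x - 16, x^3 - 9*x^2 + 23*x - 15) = x - 1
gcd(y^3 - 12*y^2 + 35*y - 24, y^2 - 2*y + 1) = y - 1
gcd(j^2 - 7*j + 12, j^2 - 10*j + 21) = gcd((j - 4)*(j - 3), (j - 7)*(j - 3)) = j - 3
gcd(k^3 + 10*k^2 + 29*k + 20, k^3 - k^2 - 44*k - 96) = k + 4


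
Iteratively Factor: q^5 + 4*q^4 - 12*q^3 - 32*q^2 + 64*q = (q)*(q^4 + 4*q^3 - 12*q^2 - 32*q + 64) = q*(q - 2)*(q^3 + 6*q^2 - 32) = q*(q - 2)*(q + 4)*(q^2 + 2*q - 8) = q*(q - 2)^2*(q + 4)*(q + 4)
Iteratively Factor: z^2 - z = (z - 1)*(z)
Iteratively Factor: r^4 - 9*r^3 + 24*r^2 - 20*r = (r - 5)*(r^3 - 4*r^2 + 4*r) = (r - 5)*(r - 2)*(r^2 - 2*r) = (r - 5)*(r - 2)^2*(r)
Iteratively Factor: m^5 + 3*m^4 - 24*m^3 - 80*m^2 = (m)*(m^4 + 3*m^3 - 24*m^2 - 80*m) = m^2*(m^3 + 3*m^2 - 24*m - 80) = m^2*(m + 4)*(m^2 - m - 20) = m^2*(m - 5)*(m + 4)*(m + 4)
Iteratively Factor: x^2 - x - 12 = (x - 4)*(x + 3)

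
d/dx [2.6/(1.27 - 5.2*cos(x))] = -13.52*sin(x)/(5.2*cos(x) - 1.27)^2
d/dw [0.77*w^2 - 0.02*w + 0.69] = 1.54*w - 0.02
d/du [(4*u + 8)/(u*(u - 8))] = 4*(-u^2 - 4*u + 16)/(u^2*(u^2 - 16*u + 64))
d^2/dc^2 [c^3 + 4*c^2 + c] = 6*c + 8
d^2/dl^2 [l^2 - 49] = 2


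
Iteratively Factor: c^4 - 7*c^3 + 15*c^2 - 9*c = (c - 3)*(c^3 - 4*c^2 + 3*c) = c*(c - 3)*(c^2 - 4*c + 3) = c*(c - 3)^2*(c - 1)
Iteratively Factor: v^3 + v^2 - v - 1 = (v + 1)*(v^2 - 1) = (v - 1)*(v + 1)*(v + 1)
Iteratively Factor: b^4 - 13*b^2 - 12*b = (b + 1)*(b^3 - b^2 - 12*b) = (b + 1)*(b + 3)*(b^2 - 4*b) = b*(b + 1)*(b + 3)*(b - 4)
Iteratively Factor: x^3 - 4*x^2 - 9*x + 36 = (x - 3)*(x^2 - x - 12) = (x - 3)*(x + 3)*(x - 4)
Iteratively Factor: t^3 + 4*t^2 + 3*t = (t + 3)*(t^2 + t) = t*(t + 3)*(t + 1)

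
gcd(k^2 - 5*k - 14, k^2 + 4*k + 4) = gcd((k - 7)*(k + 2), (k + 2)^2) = k + 2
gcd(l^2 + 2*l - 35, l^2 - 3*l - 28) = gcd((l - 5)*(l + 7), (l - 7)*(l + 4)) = 1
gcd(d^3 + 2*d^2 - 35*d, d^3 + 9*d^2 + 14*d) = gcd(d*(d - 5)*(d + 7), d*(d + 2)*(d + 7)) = d^2 + 7*d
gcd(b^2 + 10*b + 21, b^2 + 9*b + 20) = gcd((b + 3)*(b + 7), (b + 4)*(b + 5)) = 1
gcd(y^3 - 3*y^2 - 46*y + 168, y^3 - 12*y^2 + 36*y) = y - 6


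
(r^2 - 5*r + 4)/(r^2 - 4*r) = (r - 1)/r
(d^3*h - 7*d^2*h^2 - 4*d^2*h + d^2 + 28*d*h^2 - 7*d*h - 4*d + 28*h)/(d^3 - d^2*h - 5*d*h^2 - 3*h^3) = (-d^3*h + 7*d^2*h^2 + 4*d^2*h - d^2 - 28*d*h^2 + 7*d*h + 4*d - 28*h)/(-d^3 + d^2*h + 5*d*h^2 + 3*h^3)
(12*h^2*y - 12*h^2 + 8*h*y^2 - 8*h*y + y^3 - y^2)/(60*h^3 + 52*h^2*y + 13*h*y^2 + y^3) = (y - 1)/(5*h + y)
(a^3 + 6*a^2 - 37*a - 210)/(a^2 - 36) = (a^2 + 12*a + 35)/(a + 6)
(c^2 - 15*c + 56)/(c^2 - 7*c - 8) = (c - 7)/(c + 1)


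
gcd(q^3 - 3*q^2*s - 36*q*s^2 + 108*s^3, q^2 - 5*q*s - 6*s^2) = q - 6*s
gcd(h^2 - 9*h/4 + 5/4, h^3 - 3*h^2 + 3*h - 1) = h - 1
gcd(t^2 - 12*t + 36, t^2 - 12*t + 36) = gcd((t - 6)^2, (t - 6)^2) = t^2 - 12*t + 36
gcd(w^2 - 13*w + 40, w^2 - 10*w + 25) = w - 5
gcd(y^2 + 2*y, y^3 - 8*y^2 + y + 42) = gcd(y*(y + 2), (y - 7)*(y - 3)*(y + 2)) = y + 2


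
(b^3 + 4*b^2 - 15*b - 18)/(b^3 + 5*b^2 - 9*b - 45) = (b^2 + 7*b + 6)/(b^2 + 8*b + 15)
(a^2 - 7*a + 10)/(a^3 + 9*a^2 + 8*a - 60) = (a - 5)/(a^2 + 11*a + 30)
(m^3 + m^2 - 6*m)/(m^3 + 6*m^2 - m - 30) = m/(m + 5)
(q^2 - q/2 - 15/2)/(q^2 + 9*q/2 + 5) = (q - 3)/(q + 2)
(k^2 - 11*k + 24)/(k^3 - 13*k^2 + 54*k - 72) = (k - 8)/(k^2 - 10*k + 24)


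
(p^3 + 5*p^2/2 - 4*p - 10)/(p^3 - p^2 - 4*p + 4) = (p + 5/2)/(p - 1)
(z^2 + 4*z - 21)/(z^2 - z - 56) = (z - 3)/(z - 8)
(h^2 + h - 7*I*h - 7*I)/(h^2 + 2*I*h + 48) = (h^2 + h - 7*I*h - 7*I)/(h^2 + 2*I*h + 48)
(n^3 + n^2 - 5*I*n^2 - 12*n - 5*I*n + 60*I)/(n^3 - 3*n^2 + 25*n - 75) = (n + 4)/(n + 5*I)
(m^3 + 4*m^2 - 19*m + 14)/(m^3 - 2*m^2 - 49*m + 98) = (m - 1)/(m - 7)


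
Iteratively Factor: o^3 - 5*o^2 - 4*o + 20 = (o - 5)*(o^2 - 4) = (o - 5)*(o + 2)*(o - 2)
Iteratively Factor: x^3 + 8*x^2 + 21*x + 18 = (x + 3)*(x^2 + 5*x + 6) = (x + 2)*(x + 3)*(x + 3)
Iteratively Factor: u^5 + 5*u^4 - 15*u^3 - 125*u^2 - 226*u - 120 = (u + 1)*(u^4 + 4*u^3 - 19*u^2 - 106*u - 120) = (u + 1)*(u + 2)*(u^3 + 2*u^2 - 23*u - 60) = (u - 5)*(u + 1)*(u + 2)*(u^2 + 7*u + 12) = (u - 5)*(u + 1)*(u + 2)*(u + 3)*(u + 4)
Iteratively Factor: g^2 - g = (g - 1)*(g)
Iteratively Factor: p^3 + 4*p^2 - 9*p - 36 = (p - 3)*(p^2 + 7*p + 12) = (p - 3)*(p + 4)*(p + 3)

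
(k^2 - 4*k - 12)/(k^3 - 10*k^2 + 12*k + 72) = 1/(k - 6)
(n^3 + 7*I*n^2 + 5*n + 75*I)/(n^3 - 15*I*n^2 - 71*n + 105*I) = (n^2 + 10*I*n - 25)/(n^2 - 12*I*n - 35)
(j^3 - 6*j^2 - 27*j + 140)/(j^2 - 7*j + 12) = (j^2 - 2*j - 35)/(j - 3)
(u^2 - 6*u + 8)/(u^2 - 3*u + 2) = (u - 4)/(u - 1)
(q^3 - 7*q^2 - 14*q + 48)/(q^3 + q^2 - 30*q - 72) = (q^2 - 10*q + 16)/(q^2 - 2*q - 24)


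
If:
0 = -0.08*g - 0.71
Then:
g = -8.88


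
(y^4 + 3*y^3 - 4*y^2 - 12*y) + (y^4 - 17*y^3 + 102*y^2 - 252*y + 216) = 2*y^4 - 14*y^3 + 98*y^2 - 264*y + 216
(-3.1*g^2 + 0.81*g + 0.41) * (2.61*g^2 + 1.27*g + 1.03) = -8.091*g^4 - 1.8229*g^3 - 1.0942*g^2 + 1.355*g + 0.4223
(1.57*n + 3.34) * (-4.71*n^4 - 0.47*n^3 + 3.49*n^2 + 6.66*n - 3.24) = -7.3947*n^5 - 16.4693*n^4 + 3.9095*n^3 + 22.1128*n^2 + 17.1576*n - 10.8216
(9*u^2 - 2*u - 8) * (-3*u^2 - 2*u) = -27*u^4 - 12*u^3 + 28*u^2 + 16*u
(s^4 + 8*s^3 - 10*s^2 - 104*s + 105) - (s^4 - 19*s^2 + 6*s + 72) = 8*s^3 + 9*s^2 - 110*s + 33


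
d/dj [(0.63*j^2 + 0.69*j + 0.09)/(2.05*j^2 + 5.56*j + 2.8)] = (2.0883*j^2 + 3.159*j + 1.4316)/(4.2025*j^4 + 22.796*j^3 + 42.3936*j^2 + 31.136*j + 7.84)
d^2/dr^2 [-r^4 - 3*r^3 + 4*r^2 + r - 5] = -12*r^2 - 18*r + 8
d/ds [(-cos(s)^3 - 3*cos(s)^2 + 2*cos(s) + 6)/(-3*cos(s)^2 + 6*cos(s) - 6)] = (-cos(s)^4 + 4*cos(s)^3 - 2*cos(s)^2 - 24*cos(s) + 16)*sin(s)/(3*(sin(s)^2 + 2*cos(s) - 3)^2)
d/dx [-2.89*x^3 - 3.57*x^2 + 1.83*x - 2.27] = -8.67*x^2 - 7.14*x + 1.83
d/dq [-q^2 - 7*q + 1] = -2*q - 7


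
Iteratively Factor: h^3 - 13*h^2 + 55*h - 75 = (h - 5)*(h^2 - 8*h + 15) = (h - 5)*(h - 3)*(h - 5)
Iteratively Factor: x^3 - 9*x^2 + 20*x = (x - 5)*(x^2 - 4*x) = x*(x - 5)*(x - 4)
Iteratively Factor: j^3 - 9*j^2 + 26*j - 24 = (j - 4)*(j^2 - 5*j + 6) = (j - 4)*(j - 2)*(j - 3)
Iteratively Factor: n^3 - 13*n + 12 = (n - 1)*(n^2 + n - 12) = (n - 1)*(n + 4)*(n - 3)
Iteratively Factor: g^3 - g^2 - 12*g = (g + 3)*(g^2 - 4*g) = (g - 4)*(g + 3)*(g)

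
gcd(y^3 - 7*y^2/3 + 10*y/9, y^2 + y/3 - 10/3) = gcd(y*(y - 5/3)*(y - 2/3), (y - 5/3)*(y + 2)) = y - 5/3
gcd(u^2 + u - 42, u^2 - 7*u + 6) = u - 6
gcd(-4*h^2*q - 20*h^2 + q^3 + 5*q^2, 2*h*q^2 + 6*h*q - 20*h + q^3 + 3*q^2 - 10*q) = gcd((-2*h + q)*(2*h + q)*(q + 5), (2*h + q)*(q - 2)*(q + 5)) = 2*h*q + 10*h + q^2 + 5*q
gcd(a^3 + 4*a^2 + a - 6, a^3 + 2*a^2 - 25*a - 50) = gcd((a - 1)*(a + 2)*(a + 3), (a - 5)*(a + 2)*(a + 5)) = a + 2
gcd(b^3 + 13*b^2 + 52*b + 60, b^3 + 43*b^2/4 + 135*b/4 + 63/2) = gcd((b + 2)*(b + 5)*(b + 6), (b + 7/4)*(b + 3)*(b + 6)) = b + 6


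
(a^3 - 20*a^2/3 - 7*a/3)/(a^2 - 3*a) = (3*a^2 - 20*a - 7)/(3*(a - 3))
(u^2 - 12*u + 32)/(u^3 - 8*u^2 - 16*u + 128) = 1/(u + 4)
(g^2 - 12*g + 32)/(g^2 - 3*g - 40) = (g - 4)/(g + 5)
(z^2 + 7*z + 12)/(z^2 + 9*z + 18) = (z + 4)/(z + 6)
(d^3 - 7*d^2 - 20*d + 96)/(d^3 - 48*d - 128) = (d - 3)/(d + 4)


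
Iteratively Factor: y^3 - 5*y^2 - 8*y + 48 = (y - 4)*(y^2 - y - 12) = (y - 4)*(y + 3)*(y - 4)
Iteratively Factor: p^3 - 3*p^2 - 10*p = (p - 5)*(p^2 + 2*p) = (p - 5)*(p + 2)*(p)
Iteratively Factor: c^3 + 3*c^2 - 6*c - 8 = (c - 2)*(c^2 + 5*c + 4) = (c - 2)*(c + 4)*(c + 1)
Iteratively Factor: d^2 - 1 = (d + 1)*(d - 1)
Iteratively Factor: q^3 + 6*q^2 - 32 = (q + 4)*(q^2 + 2*q - 8) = (q + 4)^2*(q - 2)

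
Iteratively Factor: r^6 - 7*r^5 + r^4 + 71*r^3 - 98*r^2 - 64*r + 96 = (r - 4)*(r^5 - 3*r^4 - 11*r^3 + 27*r^2 + 10*r - 24) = (r - 4)*(r - 1)*(r^4 - 2*r^3 - 13*r^2 + 14*r + 24) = (r - 4)*(r - 2)*(r - 1)*(r^3 - 13*r - 12) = (r - 4)*(r - 2)*(r - 1)*(r + 1)*(r^2 - r - 12) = (r - 4)^2*(r - 2)*(r - 1)*(r + 1)*(r + 3)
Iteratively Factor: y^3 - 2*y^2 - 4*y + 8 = (y + 2)*(y^2 - 4*y + 4) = (y - 2)*(y + 2)*(y - 2)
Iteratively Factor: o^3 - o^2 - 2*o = (o)*(o^2 - o - 2) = o*(o + 1)*(o - 2)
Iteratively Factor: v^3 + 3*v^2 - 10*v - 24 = (v + 2)*(v^2 + v - 12) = (v + 2)*(v + 4)*(v - 3)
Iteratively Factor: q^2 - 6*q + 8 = (q - 4)*(q - 2)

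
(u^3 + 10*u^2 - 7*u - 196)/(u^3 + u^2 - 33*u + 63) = (u^2 + 3*u - 28)/(u^2 - 6*u + 9)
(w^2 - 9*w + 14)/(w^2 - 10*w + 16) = (w - 7)/(w - 8)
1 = 1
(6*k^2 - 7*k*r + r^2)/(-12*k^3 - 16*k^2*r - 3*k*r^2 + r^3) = (-k + r)/(2*k^2 + 3*k*r + r^2)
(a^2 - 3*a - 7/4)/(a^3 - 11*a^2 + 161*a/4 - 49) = (2*a + 1)/(2*a^2 - 15*a + 28)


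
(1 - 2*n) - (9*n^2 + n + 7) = -9*n^2 - 3*n - 6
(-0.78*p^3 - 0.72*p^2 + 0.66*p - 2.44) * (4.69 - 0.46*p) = 0.3588*p^4 - 3.327*p^3 - 3.6804*p^2 + 4.2178*p - 11.4436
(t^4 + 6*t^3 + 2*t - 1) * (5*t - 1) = 5*t^5 + 29*t^4 - 6*t^3 + 10*t^2 - 7*t + 1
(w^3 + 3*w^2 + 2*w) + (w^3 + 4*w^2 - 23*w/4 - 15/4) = 2*w^3 + 7*w^2 - 15*w/4 - 15/4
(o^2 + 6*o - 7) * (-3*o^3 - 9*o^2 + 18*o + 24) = -3*o^5 - 27*o^4 - 15*o^3 + 195*o^2 + 18*o - 168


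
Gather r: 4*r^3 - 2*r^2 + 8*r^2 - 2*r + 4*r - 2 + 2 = 4*r^3 + 6*r^2 + 2*r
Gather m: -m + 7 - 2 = 5 - m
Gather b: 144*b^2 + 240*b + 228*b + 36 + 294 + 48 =144*b^2 + 468*b + 378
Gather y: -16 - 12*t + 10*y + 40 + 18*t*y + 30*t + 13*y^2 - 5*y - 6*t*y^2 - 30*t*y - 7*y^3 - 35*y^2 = 18*t - 7*y^3 + y^2*(-6*t - 22) + y*(5 - 12*t) + 24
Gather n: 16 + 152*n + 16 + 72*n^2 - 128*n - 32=72*n^2 + 24*n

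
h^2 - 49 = (h - 7)*(h + 7)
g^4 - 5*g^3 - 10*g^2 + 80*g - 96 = (g - 4)*(g - 3)*(g - 2)*(g + 4)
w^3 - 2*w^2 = w^2*(w - 2)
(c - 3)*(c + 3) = c^2 - 9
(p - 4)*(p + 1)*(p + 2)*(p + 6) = p^4 + 5*p^3 - 16*p^2 - 68*p - 48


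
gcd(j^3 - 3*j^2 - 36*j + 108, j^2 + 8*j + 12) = j + 6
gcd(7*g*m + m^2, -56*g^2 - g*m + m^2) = 7*g + m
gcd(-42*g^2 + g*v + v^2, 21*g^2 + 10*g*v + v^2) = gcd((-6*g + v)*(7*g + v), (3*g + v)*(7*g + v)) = 7*g + v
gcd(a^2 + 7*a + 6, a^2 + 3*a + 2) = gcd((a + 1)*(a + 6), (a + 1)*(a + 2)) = a + 1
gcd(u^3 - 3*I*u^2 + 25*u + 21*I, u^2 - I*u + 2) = u + I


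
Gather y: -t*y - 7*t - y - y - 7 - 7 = -7*t + y*(-t - 2) - 14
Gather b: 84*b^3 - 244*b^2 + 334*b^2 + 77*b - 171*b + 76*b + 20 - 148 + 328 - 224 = 84*b^3 + 90*b^2 - 18*b - 24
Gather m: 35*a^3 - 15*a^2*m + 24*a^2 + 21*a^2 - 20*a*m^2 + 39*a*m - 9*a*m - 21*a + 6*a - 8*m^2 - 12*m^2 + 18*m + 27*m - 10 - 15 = 35*a^3 + 45*a^2 - 15*a + m^2*(-20*a - 20) + m*(-15*a^2 + 30*a + 45) - 25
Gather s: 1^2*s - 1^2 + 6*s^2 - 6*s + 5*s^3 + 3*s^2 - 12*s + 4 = 5*s^3 + 9*s^2 - 17*s + 3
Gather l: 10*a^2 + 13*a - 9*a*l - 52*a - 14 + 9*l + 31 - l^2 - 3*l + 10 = 10*a^2 - 39*a - l^2 + l*(6 - 9*a) + 27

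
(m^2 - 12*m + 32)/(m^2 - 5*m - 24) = (m - 4)/(m + 3)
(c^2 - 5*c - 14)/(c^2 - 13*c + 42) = (c + 2)/(c - 6)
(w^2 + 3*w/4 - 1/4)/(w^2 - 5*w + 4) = (4*w^2 + 3*w - 1)/(4*(w^2 - 5*w + 4))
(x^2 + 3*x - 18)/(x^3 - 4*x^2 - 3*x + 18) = (x + 6)/(x^2 - x - 6)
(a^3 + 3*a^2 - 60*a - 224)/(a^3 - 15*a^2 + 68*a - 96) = (a^2 + 11*a + 28)/(a^2 - 7*a + 12)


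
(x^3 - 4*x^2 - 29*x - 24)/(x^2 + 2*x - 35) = (x^3 - 4*x^2 - 29*x - 24)/(x^2 + 2*x - 35)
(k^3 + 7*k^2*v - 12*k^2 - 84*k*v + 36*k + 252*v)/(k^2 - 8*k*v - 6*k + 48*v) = (-k^2 - 7*k*v + 6*k + 42*v)/(-k + 8*v)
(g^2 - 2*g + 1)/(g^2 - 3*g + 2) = (g - 1)/(g - 2)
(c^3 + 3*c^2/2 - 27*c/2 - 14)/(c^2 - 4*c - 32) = (2*c^2 - 5*c - 7)/(2*(c - 8))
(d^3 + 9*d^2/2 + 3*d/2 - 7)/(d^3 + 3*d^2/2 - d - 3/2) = (2*d^2 + 11*d + 14)/(2*d^2 + 5*d + 3)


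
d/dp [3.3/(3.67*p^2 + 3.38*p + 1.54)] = (-24.222*p - 11.154)/(3.67*p^2 + 3.38*p + 1.54)^2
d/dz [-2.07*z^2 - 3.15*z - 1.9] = -4.14*z - 3.15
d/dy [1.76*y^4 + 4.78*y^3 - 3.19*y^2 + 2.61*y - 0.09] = 7.04*y^3 + 14.34*y^2 - 6.38*y + 2.61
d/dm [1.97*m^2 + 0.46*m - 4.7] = 3.94*m + 0.46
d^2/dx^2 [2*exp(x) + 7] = 2*exp(x)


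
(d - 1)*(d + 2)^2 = d^3 + 3*d^2 - 4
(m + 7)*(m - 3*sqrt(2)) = m^2 - 3*sqrt(2)*m + 7*m - 21*sqrt(2)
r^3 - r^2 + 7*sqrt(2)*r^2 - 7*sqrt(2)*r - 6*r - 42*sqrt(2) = (r - 3)*(r + 2)*(r + 7*sqrt(2))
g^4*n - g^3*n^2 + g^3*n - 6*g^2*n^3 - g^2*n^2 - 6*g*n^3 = g*(g - 3*n)*(g + 2*n)*(g*n + n)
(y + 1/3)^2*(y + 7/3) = y^3 + 3*y^2 + 5*y/3 + 7/27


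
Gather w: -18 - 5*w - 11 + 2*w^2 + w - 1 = 2*w^2 - 4*w - 30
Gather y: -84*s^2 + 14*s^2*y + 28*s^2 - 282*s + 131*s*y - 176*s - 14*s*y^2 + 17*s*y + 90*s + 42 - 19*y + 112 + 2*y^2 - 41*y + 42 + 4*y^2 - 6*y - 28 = -56*s^2 - 368*s + y^2*(6 - 14*s) + y*(14*s^2 + 148*s - 66) + 168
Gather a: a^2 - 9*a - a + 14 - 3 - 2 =a^2 - 10*a + 9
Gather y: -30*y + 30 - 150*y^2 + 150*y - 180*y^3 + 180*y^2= -180*y^3 + 30*y^2 + 120*y + 30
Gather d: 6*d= 6*d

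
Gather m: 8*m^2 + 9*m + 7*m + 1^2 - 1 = 8*m^2 + 16*m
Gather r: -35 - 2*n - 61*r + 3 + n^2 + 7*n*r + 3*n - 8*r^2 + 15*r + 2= n^2 + n - 8*r^2 + r*(7*n - 46) - 30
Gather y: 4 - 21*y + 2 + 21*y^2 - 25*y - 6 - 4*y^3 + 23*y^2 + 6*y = -4*y^3 + 44*y^2 - 40*y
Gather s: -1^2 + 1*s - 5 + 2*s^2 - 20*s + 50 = 2*s^2 - 19*s + 44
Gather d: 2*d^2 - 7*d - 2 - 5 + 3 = 2*d^2 - 7*d - 4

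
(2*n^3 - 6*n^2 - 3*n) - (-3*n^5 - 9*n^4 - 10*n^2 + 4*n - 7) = 3*n^5 + 9*n^4 + 2*n^3 + 4*n^2 - 7*n + 7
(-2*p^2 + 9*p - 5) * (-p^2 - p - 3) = 2*p^4 - 7*p^3 + 2*p^2 - 22*p + 15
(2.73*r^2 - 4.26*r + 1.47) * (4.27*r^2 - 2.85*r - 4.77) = 11.6571*r^4 - 25.9707*r^3 + 5.3958*r^2 + 16.1307*r - 7.0119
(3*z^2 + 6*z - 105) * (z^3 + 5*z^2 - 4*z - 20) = 3*z^5 + 21*z^4 - 87*z^3 - 609*z^2 + 300*z + 2100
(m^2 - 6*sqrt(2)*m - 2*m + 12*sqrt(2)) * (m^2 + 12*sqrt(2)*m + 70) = m^4 - 2*m^3 + 6*sqrt(2)*m^3 - 74*m^2 - 12*sqrt(2)*m^2 - 420*sqrt(2)*m + 148*m + 840*sqrt(2)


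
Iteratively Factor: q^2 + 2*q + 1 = (q + 1)*(q + 1)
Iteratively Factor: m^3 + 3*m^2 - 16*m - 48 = (m + 3)*(m^2 - 16) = (m + 3)*(m + 4)*(m - 4)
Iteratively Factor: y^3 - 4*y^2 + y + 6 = (y - 2)*(y^2 - 2*y - 3) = (y - 2)*(y + 1)*(y - 3)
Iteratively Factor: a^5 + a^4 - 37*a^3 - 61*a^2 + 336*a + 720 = (a + 4)*(a^4 - 3*a^3 - 25*a^2 + 39*a + 180) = (a + 3)*(a + 4)*(a^3 - 6*a^2 - 7*a + 60) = (a - 5)*(a + 3)*(a + 4)*(a^2 - a - 12) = (a - 5)*(a - 4)*(a + 3)*(a + 4)*(a + 3)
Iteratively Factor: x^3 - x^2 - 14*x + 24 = (x - 2)*(x^2 + x - 12) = (x - 3)*(x - 2)*(x + 4)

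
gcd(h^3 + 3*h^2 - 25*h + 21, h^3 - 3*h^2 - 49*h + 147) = h^2 + 4*h - 21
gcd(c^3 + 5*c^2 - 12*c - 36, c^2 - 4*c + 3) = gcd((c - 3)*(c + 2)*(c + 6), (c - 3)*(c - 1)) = c - 3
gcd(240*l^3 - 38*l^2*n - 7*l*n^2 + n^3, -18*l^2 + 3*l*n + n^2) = 6*l + n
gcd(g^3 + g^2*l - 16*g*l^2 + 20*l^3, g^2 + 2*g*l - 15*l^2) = g + 5*l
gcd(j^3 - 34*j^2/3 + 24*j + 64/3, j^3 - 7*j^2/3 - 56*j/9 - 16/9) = j - 4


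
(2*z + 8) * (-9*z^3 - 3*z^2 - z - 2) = -18*z^4 - 78*z^3 - 26*z^2 - 12*z - 16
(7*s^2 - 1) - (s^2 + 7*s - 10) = 6*s^2 - 7*s + 9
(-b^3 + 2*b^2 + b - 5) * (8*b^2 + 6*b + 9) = -8*b^5 + 10*b^4 + 11*b^3 - 16*b^2 - 21*b - 45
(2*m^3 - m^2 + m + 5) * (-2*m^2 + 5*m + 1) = -4*m^5 + 12*m^4 - 5*m^3 - 6*m^2 + 26*m + 5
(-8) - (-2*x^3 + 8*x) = 2*x^3 - 8*x - 8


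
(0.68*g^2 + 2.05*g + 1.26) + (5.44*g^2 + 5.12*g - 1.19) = 6.12*g^2 + 7.17*g + 0.0700000000000001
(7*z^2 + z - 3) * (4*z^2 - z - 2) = 28*z^4 - 3*z^3 - 27*z^2 + z + 6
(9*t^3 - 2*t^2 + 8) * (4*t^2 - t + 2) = 36*t^5 - 17*t^4 + 20*t^3 + 28*t^2 - 8*t + 16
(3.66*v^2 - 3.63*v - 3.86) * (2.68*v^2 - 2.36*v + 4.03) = 9.8088*v^4 - 18.366*v^3 + 12.9718*v^2 - 5.5193*v - 15.5558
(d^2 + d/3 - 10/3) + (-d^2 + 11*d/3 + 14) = 4*d + 32/3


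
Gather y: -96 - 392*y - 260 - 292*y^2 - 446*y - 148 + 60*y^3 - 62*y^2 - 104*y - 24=60*y^3 - 354*y^2 - 942*y - 528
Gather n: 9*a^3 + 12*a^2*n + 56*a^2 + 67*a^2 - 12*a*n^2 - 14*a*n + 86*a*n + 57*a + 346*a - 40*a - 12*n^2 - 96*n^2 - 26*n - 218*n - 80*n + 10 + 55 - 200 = 9*a^3 + 123*a^2 + 363*a + n^2*(-12*a - 108) + n*(12*a^2 + 72*a - 324) - 135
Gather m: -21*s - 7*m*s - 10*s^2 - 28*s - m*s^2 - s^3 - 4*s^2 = m*(-s^2 - 7*s) - s^3 - 14*s^2 - 49*s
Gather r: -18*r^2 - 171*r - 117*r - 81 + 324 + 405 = -18*r^2 - 288*r + 648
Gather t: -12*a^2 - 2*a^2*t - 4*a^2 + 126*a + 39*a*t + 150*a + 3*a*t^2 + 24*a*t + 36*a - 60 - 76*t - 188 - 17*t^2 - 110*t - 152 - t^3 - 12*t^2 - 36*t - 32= -16*a^2 + 312*a - t^3 + t^2*(3*a - 29) + t*(-2*a^2 + 63*a - 222) - 432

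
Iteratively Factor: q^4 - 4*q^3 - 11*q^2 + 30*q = (q - 2)*(q^3 - 2*q^2 - 15*q) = q*(q - 2)*(q^2 - 2*q - 15) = q*(q - 2)*(q + 3)*(q - 5)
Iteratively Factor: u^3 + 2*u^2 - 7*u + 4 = (u - 1)*(u^2 + 3*u - 4) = (u - 1)^2*(u + 4)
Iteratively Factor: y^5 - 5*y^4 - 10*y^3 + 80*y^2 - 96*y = (y - 4)*(y^4 - y^3 - 14*y^2 + 24*y) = y*(y - 4)*(y^3 - y^2 - 14*y + 24) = y*(y - 4)*(y + 4)*(y^2 - 5*y + 6) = y*(y - 4)*(y - 2)*(y + 4)*(y - 3)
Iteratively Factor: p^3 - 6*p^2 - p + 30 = (p + 2)*(p^2 - 8*p + 15) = (p - 3)*(p + 2)*(p - 5)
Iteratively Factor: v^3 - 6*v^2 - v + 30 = (v - 5)*(v^2 - v - 6) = (v - 5)*(v + 2)*(v - 3)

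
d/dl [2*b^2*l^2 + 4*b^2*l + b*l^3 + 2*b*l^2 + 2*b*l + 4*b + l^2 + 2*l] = 4*b^2*l + 4*b^2 + 3*b*l^2 + 4*b*l + 2*b + 2*l + 2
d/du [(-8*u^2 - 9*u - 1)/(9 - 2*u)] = (16*u^2 - 144*u - 83)/(4*u^2 - 36*u + 81)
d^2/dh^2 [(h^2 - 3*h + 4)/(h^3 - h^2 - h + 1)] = 2*(h^4 - 7*h^3 + 21*h^2 + 3*h + 6)/(h^7 - h^6 - 3*h^5 + 3*h^4 + 3*h^3 - 3*h^2 - h + 1)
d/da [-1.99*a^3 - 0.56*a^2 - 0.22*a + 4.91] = -5.97*a^2 - 1.12*a - 0.22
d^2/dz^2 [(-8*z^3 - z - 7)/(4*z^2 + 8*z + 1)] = 8*(-124*z^3 - 132*z^2 - 171*z - 103)/(64*z^6 + 384*z^5 + 816*z^4 + 704*z^3 + 204*z^2 + 24*z + 1)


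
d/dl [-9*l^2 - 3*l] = -18*l - 3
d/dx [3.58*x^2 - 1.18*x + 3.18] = 7.16*x - 1.18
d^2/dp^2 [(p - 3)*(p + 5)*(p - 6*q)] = 6*p - 12*q + 4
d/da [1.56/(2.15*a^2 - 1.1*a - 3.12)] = (1.716 - 6.708*a)/(-2.15*a^2 + 1.1*a + 3.12)^2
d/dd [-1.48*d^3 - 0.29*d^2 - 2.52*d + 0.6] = -4.44*d^2 - 0.58*d - 2.52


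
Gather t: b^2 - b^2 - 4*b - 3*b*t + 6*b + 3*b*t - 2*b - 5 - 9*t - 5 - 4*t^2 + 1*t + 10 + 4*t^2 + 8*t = 0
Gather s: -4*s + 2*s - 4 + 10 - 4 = 2 - 2*s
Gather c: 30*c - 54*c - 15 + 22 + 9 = 16 - 24*c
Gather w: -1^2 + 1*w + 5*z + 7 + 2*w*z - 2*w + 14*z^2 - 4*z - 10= w*(2*z - 1) + 14*z^2 + z - 4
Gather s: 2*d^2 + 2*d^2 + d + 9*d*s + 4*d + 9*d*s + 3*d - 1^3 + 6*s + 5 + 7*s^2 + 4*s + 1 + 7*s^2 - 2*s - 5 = 4*d^2 + 8*d + 14*s^2 + s*(18*d + 8)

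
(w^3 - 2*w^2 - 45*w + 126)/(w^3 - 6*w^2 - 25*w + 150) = (w^2 + 4*w - 21)/(w^2 - 25)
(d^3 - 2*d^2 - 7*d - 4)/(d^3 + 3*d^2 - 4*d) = (d^3 - 2*d^2 - 7*d - 4)/(d*(d^2 + 3*d - 4))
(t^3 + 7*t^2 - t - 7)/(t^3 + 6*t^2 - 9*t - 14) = (t - 1)/(t - 2)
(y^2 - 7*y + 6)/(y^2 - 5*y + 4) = (y - 6)/(y - 4)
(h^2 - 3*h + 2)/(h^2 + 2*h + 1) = (h^2 - 3*h + 2)/(h^2 + 2*h + 1)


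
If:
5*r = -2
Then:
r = -2/5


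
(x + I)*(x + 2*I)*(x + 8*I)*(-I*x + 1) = -I*x^4 + 12*x^3 + 37*I*x^2 - 42*x - 16*I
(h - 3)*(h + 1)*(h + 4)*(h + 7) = h^4 + 9*h^3 + 3*h^2 - 89*h - 84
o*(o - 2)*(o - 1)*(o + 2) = o^4 - o^3 - 4*o^2 + 4*o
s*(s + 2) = s^2 + 2*s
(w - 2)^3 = w^3 - 6*w^2 + 12*w - 8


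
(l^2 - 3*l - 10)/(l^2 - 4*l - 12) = (l - 5)/(l - 6)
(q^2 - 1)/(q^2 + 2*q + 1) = (q - 1)/(q + 1)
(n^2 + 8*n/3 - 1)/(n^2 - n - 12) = (n - 1/3)/(n - 4)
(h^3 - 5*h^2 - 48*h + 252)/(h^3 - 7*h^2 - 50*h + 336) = (h - 6)/(h - 8)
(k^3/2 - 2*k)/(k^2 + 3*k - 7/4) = 2*k*(k^2 - 4)/(4*k^2 + 12*k - 7)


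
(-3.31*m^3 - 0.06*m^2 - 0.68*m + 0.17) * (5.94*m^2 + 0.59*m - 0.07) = -19.6614*m^5 - 2.3093*m^4 - 3.8429*m^3 + 0.6128*m^2 + 0.1479*m - 0.0119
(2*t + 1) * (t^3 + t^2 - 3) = 2*t^4 + 3*t^3 + t^2 - 6*t - 3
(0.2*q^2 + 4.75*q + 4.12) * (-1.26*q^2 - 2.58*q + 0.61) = -0.252*q^4 - 6.501*q^3 - 17.3242*q^2 - 7.7321*q + 2.5132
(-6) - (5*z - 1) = -5*z - 5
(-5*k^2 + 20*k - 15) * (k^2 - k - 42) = -5*k^4 + 25*k^3 + 175*k^2 - 825*k + 630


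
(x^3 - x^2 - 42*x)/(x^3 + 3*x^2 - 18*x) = (x - 7)/(x - 3)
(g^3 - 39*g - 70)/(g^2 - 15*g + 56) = (g^2 + 7*g + 10)/(g - 8)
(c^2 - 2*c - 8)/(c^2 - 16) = (c + 2)/(c + 4)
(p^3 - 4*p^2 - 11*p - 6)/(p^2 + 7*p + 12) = (p^3 - 4*p^2 - 11*p - 6)/(p^2 + 7*p + 12)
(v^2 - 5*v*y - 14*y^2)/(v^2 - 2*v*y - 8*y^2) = (-v + 7*y)/(-v + 4*y)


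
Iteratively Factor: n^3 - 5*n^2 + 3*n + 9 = (n - 3)*(n^2 - 2*n - 3) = (n - 3)*(n + 1)*(n - 3)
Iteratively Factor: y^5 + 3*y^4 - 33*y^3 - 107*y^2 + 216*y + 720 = (y - 3)*(y^4 + 6*y^3 - 15*y^2 - 152*y - 240) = (y - 5)*(y - 3)*(y^3 + 11*y^2 + 40*y + 48) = (y - 5)*(y - 3)*(y + 3)*(y^2 + 8*y + 16) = (y - 5)*(y - 3)*(y + 3)*(y + 4)*(y + 4)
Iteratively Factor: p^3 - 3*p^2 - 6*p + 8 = (p - 1)*(p^2 - 2*p - 8) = (p - 1)*(p + 2)*(p - 4)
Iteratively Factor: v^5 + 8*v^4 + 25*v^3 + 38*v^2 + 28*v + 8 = (v + 2)*(v^4 + 6*v^3 + 13*v^2 + 12*v + 4) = (v + 2)^2*(v^3 + 4*v^2 + 5*v + 2) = (v + 1)*(v + 2)^2*(v^2 + 3*v + 2) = (v + 1)^2*(v + 2)^2*(v + 2)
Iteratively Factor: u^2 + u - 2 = (u - 1)*(u + 2)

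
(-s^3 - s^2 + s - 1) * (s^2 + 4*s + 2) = -s^5 - 5*s^4 - 5*s^3 + s^2 - 2*s - 2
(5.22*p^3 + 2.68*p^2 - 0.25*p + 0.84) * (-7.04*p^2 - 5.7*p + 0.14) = -36.7488*p^5 - 48.6212*p^4 - 12.7852*p^3 - 4.1134*p^2 - 4.823*p + 0.1176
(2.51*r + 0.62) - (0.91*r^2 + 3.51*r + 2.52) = -0.91*r^2 - 1.0*r - 1.9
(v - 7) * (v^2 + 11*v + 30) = v^3 + 4*v^2 - 47*v - 210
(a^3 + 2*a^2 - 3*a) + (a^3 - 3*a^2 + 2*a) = 2*a^3 - a^2 - a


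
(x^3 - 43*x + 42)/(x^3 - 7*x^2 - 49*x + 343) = (x^2 - 7*x + 6)/(x^2 - 14*x + 49)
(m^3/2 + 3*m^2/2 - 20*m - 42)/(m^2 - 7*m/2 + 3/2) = (m^3 + 3*m^2 - 40*m - 84)/(2*m^2 - 7*m + 3)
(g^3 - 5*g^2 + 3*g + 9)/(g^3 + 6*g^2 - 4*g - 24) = (g^3 - 5*g^2 + 3*g + 9)/(g^3 + 6*g^2 - 4*g - 24)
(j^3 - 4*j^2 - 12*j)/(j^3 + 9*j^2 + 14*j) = (j - 6)/(j + 7)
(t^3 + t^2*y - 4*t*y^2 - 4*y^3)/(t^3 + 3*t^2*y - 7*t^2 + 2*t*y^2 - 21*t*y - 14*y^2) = (t - 2*y)/(t - 7)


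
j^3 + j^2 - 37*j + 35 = (j - 5)*(j - 1)*(j + 7)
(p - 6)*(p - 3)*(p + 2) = p^3 - 7*p^2 + 36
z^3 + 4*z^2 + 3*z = z*(z + 1)*(z + 3)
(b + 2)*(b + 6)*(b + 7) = b^3 + 15*b^2 + 68*b + 84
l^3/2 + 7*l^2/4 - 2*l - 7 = (l/2 + 1)*(l - 2)*(l + 7/2)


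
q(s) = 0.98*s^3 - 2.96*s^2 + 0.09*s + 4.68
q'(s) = 2.94*s^2 - 5.92*s + 0.09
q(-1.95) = -14.02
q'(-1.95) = 22.81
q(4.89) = 48.93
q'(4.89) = 41.44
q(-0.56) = 3.53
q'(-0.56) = 4.33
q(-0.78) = 2.34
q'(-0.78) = 6.50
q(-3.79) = -91.53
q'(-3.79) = 64.76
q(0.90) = 3.08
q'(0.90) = -2.86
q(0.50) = 4.11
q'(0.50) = -2.14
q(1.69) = 1.11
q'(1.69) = -1.52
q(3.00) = 4.77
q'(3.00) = 8.79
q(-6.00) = -314.10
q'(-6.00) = 141.45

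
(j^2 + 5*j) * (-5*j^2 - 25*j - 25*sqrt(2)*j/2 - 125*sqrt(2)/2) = -5*j^4 - 50*j^3 - 25*sqrt(2)*j^3/2 - 125*sqrt(2)*j^2 - 125*j^2 - 625*sqrt(2)*j/2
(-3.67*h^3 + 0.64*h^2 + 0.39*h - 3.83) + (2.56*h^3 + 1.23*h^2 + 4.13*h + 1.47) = -1.11*h^3 + 1.87*h^2 + 4.52*h - 2.36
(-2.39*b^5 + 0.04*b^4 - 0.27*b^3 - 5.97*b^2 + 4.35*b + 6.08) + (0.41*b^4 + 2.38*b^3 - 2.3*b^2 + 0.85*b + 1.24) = -2.39*b^5 + 0.45*b^4 + 2.11*b^3 - 8.27*b^2 + 5.2*b + 7.32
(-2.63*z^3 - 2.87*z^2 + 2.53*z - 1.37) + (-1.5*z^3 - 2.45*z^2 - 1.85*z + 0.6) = -4.13*z^3 - 5.32*z^2 + 0.68*z - 0.77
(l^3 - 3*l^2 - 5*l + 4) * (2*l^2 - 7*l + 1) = 2*l^5 - 13*l^4 + 12*l^3 + 40*l^2 - 33*l + 4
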